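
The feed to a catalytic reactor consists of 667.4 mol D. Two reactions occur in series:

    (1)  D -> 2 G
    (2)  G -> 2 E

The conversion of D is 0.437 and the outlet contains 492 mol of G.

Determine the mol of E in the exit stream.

Conversion of D: D consumed = 1ξ₁ = 0.437 × 667.4 → ξ₁ = 291.7 mol.
G balance: n_G = 0 + 2ξ₁ − 1ξ₂ = 492 → ξ₂ = (2·291.7 − 492)/1 = 91.31 mol.
Outlet amounts (n = n₀ + Σ ν·ξ):
  D: 667.4 − 1(291.7) = 375.7
  G: 0 + 2(291.7) − 1(91.31) = 492
  E: 0 + 2(91.31) = 182.6

183 mol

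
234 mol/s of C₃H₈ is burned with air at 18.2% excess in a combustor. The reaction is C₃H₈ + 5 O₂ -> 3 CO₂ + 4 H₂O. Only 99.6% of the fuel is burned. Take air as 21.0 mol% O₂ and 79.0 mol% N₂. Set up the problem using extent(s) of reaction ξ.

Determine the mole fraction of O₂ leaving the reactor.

0.0309

Stoichiometric O₂ = 5 × 234 = 1170 mol/s; O₂ fed = 1170 × 1.182 = 1383 mol/s.
N₂ fed = 1383 × 79/21 = 5202 mol/s.
Fuel reacted = 0.996 × 234 → ξ = 233.1 mol/s.
Outlet (n = n₀ + ν ξ):
  C₃H₈: 234 − 1(233.1) = 0.936
  O₂: 1383 − 5(233.1) = 217.6
  N₂: 5202 (inert)
  CO₂: 0 + 3(233.1) = 699.2
  H₂O: 0 + 4(233.1) = 932.3
Total out = 7052 mol/s; y_O₂ = 217.6 / 7052 = 0.03086.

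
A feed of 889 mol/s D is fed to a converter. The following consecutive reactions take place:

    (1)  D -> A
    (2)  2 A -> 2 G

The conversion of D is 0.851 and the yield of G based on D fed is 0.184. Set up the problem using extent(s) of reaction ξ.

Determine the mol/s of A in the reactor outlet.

593 mol/s

Conversion of D: D consumed = 1ξ₁ = 0.851 × 889 → ξ₁ = 756.5 mol/s.
Yield of G: 2ξ₂ / 889 = 0.184 → ξ₂ = 81.79 mol/s.
Outlet amounts (n = n₀ + Σ ν·ξ):
  D: 889 − 1(756.5) = 132.5
  A: 0 + 1(756.5) − 2(81.79) = 593
  G: 0 + 2(81.79) = 163.6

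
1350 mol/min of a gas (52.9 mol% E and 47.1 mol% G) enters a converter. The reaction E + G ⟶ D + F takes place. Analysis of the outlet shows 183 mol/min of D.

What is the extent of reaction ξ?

For D: n = n₀ + 1ξ → 183 = 0 + 1ξ, giving ξ = 183 mol/min.
Outlet amounts (n = n₀ + ν ξ):
  E: 714.1 − 1(183) = 531.1
  G: 635.9 − 1(183) = 452.9
  D: 0 + 1(183) = 183
  F: 0 + 1(183) = 183

ξ = 183 mol/min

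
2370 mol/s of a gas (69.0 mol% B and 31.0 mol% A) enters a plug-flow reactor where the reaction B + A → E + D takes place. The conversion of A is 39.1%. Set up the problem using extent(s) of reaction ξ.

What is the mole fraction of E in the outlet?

0.121

A reacted = 0.391 × 734.7 = 287.3 mol/s; ν_A = −1, so ξ = 287.3/1 = 287.3 mol/s.
Outlet amounts (n = n₀ + ν ξ):
  B: 1635 − 1(287.3) = 1348
  A: 734.7 − 1(287.3) = 447.4
  E: 0 + 1(287.3) = 287.3
  D: 0 + 1(287.3) = 287.3
Total out = 2370 mol/s; y_E = 287.3 / 2370 = 0.1212.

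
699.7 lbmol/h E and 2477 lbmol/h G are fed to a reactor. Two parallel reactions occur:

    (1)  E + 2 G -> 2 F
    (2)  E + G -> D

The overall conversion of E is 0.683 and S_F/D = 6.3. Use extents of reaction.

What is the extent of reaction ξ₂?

ξ₂ = 115 lbmol/h

Conversion of E: E consumed = 0.683 × 699.7 = 477.9 lbmol/h = 1ξ₁ + 1ξ₂.
Selectivity: 2ξ₁ / (1ξ₂) = 6.3 → ξ₁ = 3.15 ξ₂.
Substitute: (1·3.15 + 1) ξ₂ = 477.9 → ξ₂ = 115.2 lbmol/h, ξ₁ = 362.7 lbmol/h.
Outlet amounts (n = n₀ + Σ ν·ξ):
  E: 699.7 − 1(362.7) − 1(115.2) = 221.8
  G: 2477 − 2(362.7) − 1(115.2) = 1636
  F: 0 + 2(362.7) = 725.5
  D: 0 + 1(115.2) = 115.2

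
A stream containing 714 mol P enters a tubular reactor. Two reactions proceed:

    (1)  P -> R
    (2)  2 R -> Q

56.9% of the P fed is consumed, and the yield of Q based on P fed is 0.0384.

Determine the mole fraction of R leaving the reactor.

Conversion of P: P consumed = 1ξ₁ = 0.569 × 714 → ξ₁ = 406.3 mol.
Yield of Q: 1ξ₂ / 714 = 0.0384 → ξ₂ = 27.42 mol.
Outlet amounts (n = n₀ + Σ ν·ξ):
  P: 714 − 1(406.3) = 307.7
  R: 0 + 1(406.3) − 2(27.42) = 351.4
  Q: 0 + 1(27.42) = 27.42
Total out = 686.6 mol; y_R = 351.4 / 686.6 = 0.5119.

0.512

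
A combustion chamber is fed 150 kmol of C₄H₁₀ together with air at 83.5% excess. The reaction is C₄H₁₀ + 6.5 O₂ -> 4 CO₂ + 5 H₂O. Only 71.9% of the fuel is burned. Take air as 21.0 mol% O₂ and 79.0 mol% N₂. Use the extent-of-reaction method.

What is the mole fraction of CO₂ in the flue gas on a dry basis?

0.052

Stoichiometric O₂ = 6.5 × 150 = 975 kmol; O₂ fed = 975 × 1.835 = 1789 kmol.
N₂ fed = 1789 × 79/21 = 6731 kmol.
Fuel reacted = 0.719 × 150 → ξ = 107.8 kmol.
Outlet (n = n₀ + ν ξ):
  C₄H₁₀: 150 − 1(107.8) = 42.15
  O₂: 1789 − 6.5(107.8) = 1088
  N₂: 6731 (inert)
  CO₂: 0 + 4(107.8) = 431.4
  H₂O: 0 + 5(107.8) = 539.2
Dry total = 8292 kmol; y_CO₂ (dry) = 431.4 / 8292 = 0.05202.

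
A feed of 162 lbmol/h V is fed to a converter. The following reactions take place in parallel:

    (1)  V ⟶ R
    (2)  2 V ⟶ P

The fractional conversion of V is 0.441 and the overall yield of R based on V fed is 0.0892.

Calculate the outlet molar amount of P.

28.5 lbmol/h

Yield of R: 1ξ₁ / 162 = 0.0892 → ξ₁ = 14.45 lbmol/h.
Conversion of V: 1ξ₁ + 2ξ₂ = 0.441 × 162 = 71.44 → ξ₂ = 28.5 lbmol/h.
Outlet amounts (n = n₀ + Σ ν·ξ):
  V: 162 − 1(14.45) − 2(28.5) = 90.56
  R: 0 + 1(14.45) = 14.45
  P: 0 + 1(28.5) = 28.5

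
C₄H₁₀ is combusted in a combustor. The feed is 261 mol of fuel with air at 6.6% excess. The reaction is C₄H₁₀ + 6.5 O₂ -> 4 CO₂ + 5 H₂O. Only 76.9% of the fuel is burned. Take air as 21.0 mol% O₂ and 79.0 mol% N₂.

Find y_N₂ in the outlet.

Stoichiometric O₂ = 6.5 × 261 = 1696 mol; O₂ fed = 1696 × 1.066 = 1808 mol.
N₂ fed = 1808 × 79/21 = 6803 mol.
Fuel reacted = 0.769 × 261 → ξ = 200.7 mol.
Outlet (n = n₀ + ν ξ):
  C₄H₁₀: 261 − 1(200.7) = 60.29
  O₂: 1808 − 6.5(200.7) = 503.9
  N₂: 6803 (inert)
  CO₂: 0 + 4(200.7) = 802.8
  H₂O: 0 + 5(200.7) = 1004
Total out = 9174 mol; y_N₂ = 6803 / 9174 = 0.7416.

0.742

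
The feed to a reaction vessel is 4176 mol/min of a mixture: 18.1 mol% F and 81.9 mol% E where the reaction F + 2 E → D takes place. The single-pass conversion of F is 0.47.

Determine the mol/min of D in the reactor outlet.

355 mol/min

F reacted = 0.47 × 755.9 = 355.3 mol/min; ν_F = −1, so ξ = 355.3/1 = 355.3 mol/min.
Outlet amounts (n = n₀ + ν ξ):
  F: 755.9 − 1(355.3) = 400.6
  E: 3420 − 2(355.3) = 2710
  D: 0 + 1(355.3) = 355.3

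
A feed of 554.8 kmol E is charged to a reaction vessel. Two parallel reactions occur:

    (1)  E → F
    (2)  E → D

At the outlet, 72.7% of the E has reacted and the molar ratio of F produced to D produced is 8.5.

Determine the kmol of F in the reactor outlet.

361 kmol

Conversion of E: E consumed = 0.727 × 554.8 = 403.3 kmol = 1ξ₁ + 1ξ₂.
Selectivity: 1ξ₁ / (1ξ₂) = 8.5 → ξ₁ = 8.5 ξ₂.
Substitute: (1·8.5 + 1) ξ₂ = 403.3 → ξ₂ = 42.46 kmol, ξ₁ = 360.9 kmol.
Outlet amounts (n = n₀ + Σ ν·ξ):
  E: 554.8 − 1(360.9) − 1(42.46) = 151.5
  F: 0 + 1(360.9) = 360.9
  D: 0 + 1(42.46) = 42.46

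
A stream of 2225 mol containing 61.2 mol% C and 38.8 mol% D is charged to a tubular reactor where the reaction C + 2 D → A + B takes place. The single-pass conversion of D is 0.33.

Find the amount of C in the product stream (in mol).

1220 mol

D reacted = 0.33 × 863.3 = 284.9 mol; ν_D = −2, so ξ = 284.9/2 = 142.4 mol.
Outlet amounts (n = n₀ + ν ξ):
  C: 1362 − 1(142.4) = 1219
  D: 863.3 − 2(142.4) = 578.4
  A: 0 + 1(142.4) = 142.4
  B: 0 + 1(142.4) = 142.4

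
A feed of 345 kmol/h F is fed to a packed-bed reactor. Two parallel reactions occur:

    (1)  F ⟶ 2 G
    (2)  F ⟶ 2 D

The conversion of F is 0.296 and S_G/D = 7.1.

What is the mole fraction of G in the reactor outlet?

Conversion of F: F consumed = 0.296 × 345 = 102.1 kmol/h = 1ξ₁ + 1ξ₂.
Selectivity: 2ξ₁ / (2ξ₂) = 7.1 → ξ₁ = 7.1 ξ₂.
Substitute: (1·7.1 + 1) ξ₂ = 102.1 → ξ₂ = 12.61 kmol/h, ξ₁ = 89.51 kmol/h.
Outlet amounts (n = n₀ + Σ ν·ξ):
  F: 345 − 1(89.51) − 1(12.61) = 242.9
  G: 0 + 2(89.51) = 179
  D: 0 + 2(12.61) = 25.21
Total out = 447.1 kmol/h; y_G = 179 / 447.1 = 0.4004.

0.4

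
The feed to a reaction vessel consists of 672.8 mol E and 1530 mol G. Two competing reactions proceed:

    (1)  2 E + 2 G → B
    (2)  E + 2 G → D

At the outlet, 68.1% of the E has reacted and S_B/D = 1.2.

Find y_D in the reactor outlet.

0.0931

Conversion of E: E consumed = 0.681 × 672.8 = 458.2 mol = 2ξ₁ + 1ξ₂.
Selectivity: 1ξ₁ / (1ξ₂) = 1.2 → ξ₁ = 1.2 ξ₂.
Substitute: (2·1.2 + 1) ξ₂ = 458.2 → ξ₂ = 134.8 mol, ξ₁ = 161.7 mol.
Outlet amounts (n = n₀ + Σ ν·ξ):
  E: 672.8 − 2(161.7) − 1(134.8) = 214.6
  G: 1530 − 2(161.7) − 2(134.8) = 937.1
  B: 0 + 1(161.7) = 161.7
  D: 0 + 1(134.8) = 134.8
Total out = 1448 mol; y_D = 134.8 / 1448 = 0.09305.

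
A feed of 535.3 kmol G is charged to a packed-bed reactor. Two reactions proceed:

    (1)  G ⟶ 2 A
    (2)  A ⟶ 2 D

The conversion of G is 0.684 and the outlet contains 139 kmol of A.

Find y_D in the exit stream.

Conversion of G: G consumed = 1ξ₁ = 0.684 × 535.3 → ξ₁ = 366.1 kmol.
A balance: n_A = 0 + 2ξ₁ − 1ξ₂ = 139 → ξ₂ = (2·366.1 − 139)/1 = 593.3 kmol.
Outlet amounts (n = n₀ + Σ ν·ξ):
  G: 535.3 − 1(366.1) = 169.2
  A: 0 + 2(366.1) − 1(593.3) = 139
  D: 0 + 2(593.3) = 1187
Total out = 1495 kmol; y_D = 1187 / 1495 = 0.7938.

0.794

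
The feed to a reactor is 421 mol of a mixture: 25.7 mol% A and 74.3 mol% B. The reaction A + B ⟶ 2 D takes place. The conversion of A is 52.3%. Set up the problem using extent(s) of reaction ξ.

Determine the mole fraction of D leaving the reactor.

A reacted = 0.523 × 108.2 = 56.59 mol; ν_A = −1, so ξ = 56.59/1 = 56.59 mol.
Outlet amounts (n = n₀ + ν ξ):
  A: 108.2 − 1(56.59) = 51.61
  B: 312.8 − 1(56.59) = 256.2
  D: 0 + 2(56.59) = 113.2
Total out = 421 mol; y_D = 113.2 / 421 = 0.2688.

0.269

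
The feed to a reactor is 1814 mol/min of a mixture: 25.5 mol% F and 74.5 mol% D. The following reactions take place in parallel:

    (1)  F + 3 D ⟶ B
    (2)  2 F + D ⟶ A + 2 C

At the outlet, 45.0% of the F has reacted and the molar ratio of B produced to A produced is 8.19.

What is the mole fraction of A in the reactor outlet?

0.0156

Conversion of F: F consumed = 0.45 × 462.6 = 208.2 mol/min = 1ξ₁ + 2ξ₂.
Selectivity: 1ξ₁ / (1ξ₂) = 8.19 → ξ₁ = 8.19 ξ₂.
Substitute: (1·8.19 + 2) ξ₂ = 208.2 → ξ₂ = 20.43 mol/min, ξ₁ = 167.3 mol/min.
Outlet amounts (n = n₀ + Σ ν·ξ):
  F: 462.6 − 1(167.3) − 2(20.43) = 254.4
  D: 1351 − 3(167.3) − 1(20.43) = 829.1
  B: 0 + 1(167.3) = 167.3
  A: 0 + 1(20.43) = 20.43
  C: 0 + 2(20.43) = 40.86
Total out = 1312 mol/min; y_A = 20.43 / 1312 = 0.01557.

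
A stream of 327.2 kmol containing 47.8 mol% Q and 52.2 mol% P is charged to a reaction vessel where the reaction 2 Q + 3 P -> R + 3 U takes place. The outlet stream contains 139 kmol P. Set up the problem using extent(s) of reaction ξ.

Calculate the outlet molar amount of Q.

For P: n = n₀ − 3ξ → 139 = 170.8 − 3ξ, giving ξ = 10.6 kmol.
Outlet amounts (n = n₀ + ν ξ):
  Q: 156.4 − 2(10.6) = 135.2
  P: 170.8 − 3(10.6) = 139
  R: 0 + 1(10.6) = 10.6
  U: 0 + 3(10.6) = 31.8

135 kmol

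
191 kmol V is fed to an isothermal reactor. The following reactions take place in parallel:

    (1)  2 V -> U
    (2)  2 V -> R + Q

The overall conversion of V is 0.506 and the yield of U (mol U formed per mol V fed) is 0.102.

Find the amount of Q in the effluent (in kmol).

28.8 kmol

Yield of U: 1ξ₁ / 191 = 0.102 → ξ₁ = 19.48 kmol.
Conversion of V: 2ξ₁ + 2ξ₂ = 0.506 × 191 = 96.65 → ξ₂ = 28.84 kmol.
Outlet amounts (n = n₀ + Σ ν·ξ):
  V: 191 − 2(19.48) − 2(28.84) = 94.35
  U: 0 + 1(19.48) = 19.48
  R: 0 + 1(28.84) = 28.84
  Q: 0 + 1(28.84) = 28.84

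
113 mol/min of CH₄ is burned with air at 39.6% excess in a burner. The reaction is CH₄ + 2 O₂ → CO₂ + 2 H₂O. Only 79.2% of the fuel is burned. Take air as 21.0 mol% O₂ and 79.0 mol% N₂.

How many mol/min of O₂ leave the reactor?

Stoichiometric O₂ = 2 × 113 = 226 mol/min; O₂ fed = 226 × 1.396 = 315.5 mol/min.
N₂ fed = 315.5 × 79/21 = 1187 mol/min.
Fuel reacted = 0.792 × 113 → ξ = 89.5 mol/min.
Outlet (n = n₀ + ν ξ):
  CH₄: 113 − 1(89.5) = 23.5
  O₂: 315.5 − 2(89.5) = 136.5
  N₂: 1187 (inert)
  CO₂: 0 + 1(89.5) = 89.5
  H₂O: 0 + 2(89.5) = 179

137 mol/min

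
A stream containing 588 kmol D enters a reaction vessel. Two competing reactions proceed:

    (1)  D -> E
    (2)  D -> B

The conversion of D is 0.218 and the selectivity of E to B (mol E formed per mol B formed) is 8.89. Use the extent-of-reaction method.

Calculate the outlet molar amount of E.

115 kmol

Conversion of D: D consumed = 0.218 × 588 = 128.2 kmol = 1ξ₁ + 1ξ₂.
Selectivity: 1ξ₁ / (1ξ₂) = 8.89 → ξ₁ = 8.89 ξ₂.
Substitute: (1·8.89 + 1) ξ₂ = 128.2 → ξ₂ = 12.96 kmol, ξ₁ = 115.2 kmol.
Outlet amounts (n = n₀ + Σ ν·ξ):
  D: 588 − 1(115.2) − 1(12.96) = 459.8
  E: 0 + 1(115.2) = 115.2
  B: 0 + 1(12.96) = 12.96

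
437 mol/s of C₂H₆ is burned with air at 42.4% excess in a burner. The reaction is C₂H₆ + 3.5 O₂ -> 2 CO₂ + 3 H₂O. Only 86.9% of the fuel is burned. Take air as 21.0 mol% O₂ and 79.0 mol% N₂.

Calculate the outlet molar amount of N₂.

8190 mol/s

Stoichiometric O₂ = 3.5 × 437 = 1530 mol/s; O₂ fed = 1530 × 1.424 = 2178 mol/s.
N₂ fed = 2178 × 79/21 = 8193 mol/s.
Fuel reacted = 0.869 × 437 → ξ = 379.8 mol/s.
Outlet (n = n₀ + ν ξ):
  C₂H₆: 437 − 1(379.8) = 57.25
  O₂: 2178 − 3.5(379.8) = 848.9
  N₂: 8193 (inert)
  CO₂: 0 + 2(379.8) = 759.5
  H₂O: 0 + 3(379.8) = 1139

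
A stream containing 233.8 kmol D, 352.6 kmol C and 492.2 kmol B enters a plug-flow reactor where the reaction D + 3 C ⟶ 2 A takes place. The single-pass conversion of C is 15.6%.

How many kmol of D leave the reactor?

215 kmol

C reacted = 0.156 × 352.6 = 55.01 kmol; ν_C = −3, so ξ = 55.01/3 = 18.34 kmol.
Outlet amounts (n = n₀ + ν ξ):
  D: 233.8 − 1(18.34) = 215.5
  C: 352.6 − 3(18.34) = 297.6
  A: 0 + 2(18.34) = 36.67
  B: 492.2 (inert)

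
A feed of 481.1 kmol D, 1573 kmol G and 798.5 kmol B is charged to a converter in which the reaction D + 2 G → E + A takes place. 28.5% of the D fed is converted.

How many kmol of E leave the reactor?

D reacted = 0.285 × 481.1 = 137.1 kmol; ν_D = −1, so ξ = 137.1/1 = 137.1 kmol.
Outlet amounts (n = n₀ + ν ξ):
  D: 481.1 − 1(137.1) = 344
  G: 1573 − 2(137.1) = 1299
  E: 0 + 1(137.1) = 137.1
  A: 0 + 1(137.1) = 137.1
  B: 798.5 (inert)

137 kmol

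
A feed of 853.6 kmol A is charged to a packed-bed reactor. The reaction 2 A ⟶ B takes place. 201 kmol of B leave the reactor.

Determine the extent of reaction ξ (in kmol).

ξ = 201 kmol

For B: n = n₀ + 1ξ → 201 = 0 + 1ξ, giving ξ = 201 kmol.
Outlet amounts (n = n₀ + ν ξ):
  A: 853.6 − 2(201) = 451.6
  B: 0 + 1(201) = 201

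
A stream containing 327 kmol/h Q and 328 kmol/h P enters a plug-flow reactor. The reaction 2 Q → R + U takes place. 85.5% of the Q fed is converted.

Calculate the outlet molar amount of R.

Q reacted = 0.855 × 327 = 279.6 kmol/h; ν_Q = −2, so ξ = 279.6/2 = 139.8 kmol/h.
Outlet amounts (n = n₀ + ν ξ):
  Q: 327 − 2(139.8) = 47.42
  R: 0 + 1(139.8) = 139.8
  U: 0 + 1(139.8) = 139.8
  P: 328 (inert)

140 kmol/h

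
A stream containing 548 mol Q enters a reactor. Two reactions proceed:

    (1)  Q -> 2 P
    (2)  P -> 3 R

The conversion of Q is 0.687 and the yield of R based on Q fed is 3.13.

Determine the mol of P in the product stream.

Conversion of Q: Q consumed = 1ξ₁ = 0.687 × 548 → ξ₁ = 376.5 mol.
Yield of R: 3ξ₂ / 548 = 3.13 → ξ₂ = 571.7 mol.
Outlet amounts (n = n₀ + Σ ν·ξ):
  Q: 548 − 1(376.5) = 171.5
  P: 0 + 2(376.5) − 1(571.7) = 181.2
  R: 0 + 3(571.7) = 1715

181 mol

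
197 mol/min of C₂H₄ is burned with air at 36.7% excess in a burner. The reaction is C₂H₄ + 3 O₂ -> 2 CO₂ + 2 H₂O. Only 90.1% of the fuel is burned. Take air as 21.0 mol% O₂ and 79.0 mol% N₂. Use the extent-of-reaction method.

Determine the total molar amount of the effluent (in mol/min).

4040 mol/min

Stoichiometric O₂ = 3 × 197 = 591 mol/min; O₂ fed = 591 × 1.367 = 807.9 mol/min.
N₂ fed = 807.9 × 79/21 = 3039 mol/min.
Fuel reacted = 0.901 × 197 → ξ = 177.5 mol/min.
Outlet (n = n₀ + ν ξ):
  C₂H₄: 197 − 1(177.5) = 19.5
  O₂: 807.9 − 3(177.5) = 275.4
  N₂: 3039 (inert)
  CO₂: 0 + 2(177.5) = 355
  H₂O: 0 + 2(177.5) = 355
Total out = 19.5 + 275.4 + 3039 + 355 + 355 = 4044 mol/min.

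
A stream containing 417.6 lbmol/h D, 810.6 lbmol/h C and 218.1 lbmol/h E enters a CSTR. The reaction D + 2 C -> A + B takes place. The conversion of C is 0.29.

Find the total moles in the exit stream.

C reacted = 0.29 × 810.6 = 235.1 lbmol/h; ν_C = −2, so ξ = 235.1/2 = 117.5 lbmol/h.
Outlet amounts (n = n₀ + ν ξ):
  D: 417.6 − 1(117.5) = 300.1
  C: 810.6 − 2(117.5) = 575.5
  A: 0 + 1(117.5) = 117.5
  B: 0 + 1(117.5) = 117.5
  E: 218.1 (inert)
Total out = 300.1 + 575.5 + 117.5 + 117.5 + 218.1 = 1329 lbmol/h.

1330 lbmol/h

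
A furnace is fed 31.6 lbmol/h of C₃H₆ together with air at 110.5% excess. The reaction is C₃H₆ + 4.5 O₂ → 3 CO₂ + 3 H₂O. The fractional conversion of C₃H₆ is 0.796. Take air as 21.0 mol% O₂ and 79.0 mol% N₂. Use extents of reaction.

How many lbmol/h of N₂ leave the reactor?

1130 lbmol/h

Stoichiometric O₂ = 4.5 × 31.6 = 142.2 lbmol/h; O₂ fed = 142.2 × 2.105 = 299.3 lbmol/h.
N₂ fed = 299.3 × 79/21 = 1126 lbmol/h.
Fuel reacted = 0.796 × 31.6 → ξ = 25.15 lbmol/h.
Outlet (n = n₀ + ν ξ):
  C₃H₆: 31.6 − 1(25.15) = 6.446
  O₂: 299.3 − 4.5(25.15) = 186.1
  N₂: 1126 (inert)
  CO₂: 0 + 3(25.15) = 75.46
  H₂O: 0 + 3(25.15) = 75.46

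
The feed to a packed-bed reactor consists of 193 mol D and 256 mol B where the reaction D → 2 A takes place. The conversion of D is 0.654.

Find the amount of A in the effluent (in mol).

252 mol

D reacted = 0.654 × 193 = 126.2 mol; ν_D = −1, so ξ = 126.2/1 = 126.2 mol.
Outlet amounts (n = n₀ + ν ξ):
  D: 193 − 1(126.2) = 66.78
  A: 0 + 2(126.2) = 252.4
  B: 256 (inert)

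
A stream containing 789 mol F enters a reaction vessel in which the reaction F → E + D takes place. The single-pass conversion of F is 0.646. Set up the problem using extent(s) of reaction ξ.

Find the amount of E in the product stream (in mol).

510 mol

F reacted = 0.646 × 789 = 509.7 mol; ν_F = −1, so ξ = 509.7/1 = 509.7 mol.
Outlet amounts (n = n₀ + ν ξ):
  F: 789 − 1(509.7) = 279.3
  E: 0 + 1(509.7) = 509.7
  D: 0 + 1(509.7) = 509.7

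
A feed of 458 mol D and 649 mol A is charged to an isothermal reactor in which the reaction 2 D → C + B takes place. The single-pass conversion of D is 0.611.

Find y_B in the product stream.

0.126

D reacted = 0.611 × 458 = 279.8 mol; ν_D = −2, so ξ = 279.8/2 = 139.9 mol.
Outlet amounts (n = n₀ + ν ξ):
  D: 458 − 2(139.9) = 178.2
  C: 0 + 1(139.9) = 139.9
  B: 0 + 1(139.9) = 139.9
  A: 649 (inert)
Total out = 1107 mol; y_B = 139.9 / 1107 = 0.1264.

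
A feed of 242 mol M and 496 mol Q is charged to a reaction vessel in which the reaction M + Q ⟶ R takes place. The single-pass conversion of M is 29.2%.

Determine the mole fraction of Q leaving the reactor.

0.637

M reacted = 0.292 × 242 = 70.66 mol; ν_M = −1, so ξ = 70.66/1 = 70.66 mol.
Outlet amounts (n = n₀ + ν ξ):
  M: 242 − 1(70.66) = 171.3
  Q: 496 − 1(70.66) = 425.3
  R: 0 + 1(70.66) = 70.66
Total out = 667.3 mol; y_Q = 425.3 / 667.3 = 0.6374.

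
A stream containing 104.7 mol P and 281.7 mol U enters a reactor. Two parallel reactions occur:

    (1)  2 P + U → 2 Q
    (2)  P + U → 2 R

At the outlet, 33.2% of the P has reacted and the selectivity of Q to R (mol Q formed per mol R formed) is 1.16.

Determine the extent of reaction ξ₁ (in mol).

ξ₁ = 12.1 mol

Conversion of P: P consumed = 0.332 × 104.7 = 34.76 mol = 2ξ₁ + 1ξ₂.
Selectivity: 2ξ₁ / (2ξ₂) = 1.16 → ξ₁ = 1.16 ξ₂.
Substitute: (2·1.16 + 1) ξ₂ = 34.76 → ξ₂ = 10.47 mol, ξ₁ = 12.15 mol.
Outlet amounts (n = n₀ + Σ ν·ξ):
  P: 104.7 − 2(12.15) − 1(10.47) = 69.94
  U: 281.7 − 1(12.15) − 1(10.47) = 259.1
  Q: 0 + 2(12.15) = 24.29
  R: 0 + 2(10.47) = 20.94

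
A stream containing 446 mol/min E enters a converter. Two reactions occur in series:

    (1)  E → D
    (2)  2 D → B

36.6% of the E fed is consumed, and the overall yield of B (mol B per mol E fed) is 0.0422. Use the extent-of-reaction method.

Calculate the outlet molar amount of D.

Conversion of E: E consumed = 1ξ₁ = 0.366 × 446 → ξ₁ = 163.2 mol/min.
Yield of B: 1ξ₂ / 446 = 0.0422 → ξ₂ = 18.82 mol/min.
Outlet amounts (n = n₀ + Σ ν·ξ):
  E: 446 − 1(163.2) = 282.8
  D: 0 + 1(163.2) − 2(18.82) = 125.6
  B: 0 + 1(18.82) = 18.82

126 mol/min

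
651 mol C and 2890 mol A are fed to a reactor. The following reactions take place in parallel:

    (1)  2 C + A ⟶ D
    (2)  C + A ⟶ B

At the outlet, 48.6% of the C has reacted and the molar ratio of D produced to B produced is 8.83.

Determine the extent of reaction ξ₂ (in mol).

ξ₂ = 17 mol

Conversion of C: C consumed = 0.486 × 651 = 316.4 mol = 2ξ₁ + 1ξ₂.
Selectivity: 1ξ₁ / (1ξ₂) = 8.83 → ξ₁ = 8.83 ξ₂.
Substitute: (2·8.83 + 1) ξ₂ = 316.4 → ξ₂ = 16.96 mol, ξ₁ = 149.7 mol.
Outlet amounts (n = n₀ + Σ ν·ξ):
  C: 651 − 2(149.7) − 1(16.96) = 334.6
  A: 2890 − 1(149.7) − 1(16.96) = 2723
  D: 0 + 1(149.7) = 149.7
  B: 0 + 1(16.96) = 16.96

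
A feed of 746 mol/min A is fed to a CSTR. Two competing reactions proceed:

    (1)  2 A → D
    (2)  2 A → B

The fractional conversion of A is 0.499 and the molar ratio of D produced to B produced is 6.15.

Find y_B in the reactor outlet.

Conversion of A: A consumed = 0.499 × 746 = 372.3 mol/min = 2ξ₁ + 2ξ₂.
Selectivity: 1ξ₁ / (1ξ₂) = 6.15 → ξ₁ = 6.15 ξ₂.
Substitute: (2·6.15 + 2) ξ₂ = 372.3 → ξ₂ = 26.03 mol/min, ξ₁ = 160.1 mol/min.
Outlet amounts (n = n₀ + Σ ν·ξ):
  A: 746 − 2(160.1) − 2(26.03) = 373.7
  D: 0 + 1(160.1) = 160.1
  B: 0 + 1(26.03) = 26.03
Total out = 559.9 mol/min; y_B = 26.03 / 559.9 = 0.0465.

0.0465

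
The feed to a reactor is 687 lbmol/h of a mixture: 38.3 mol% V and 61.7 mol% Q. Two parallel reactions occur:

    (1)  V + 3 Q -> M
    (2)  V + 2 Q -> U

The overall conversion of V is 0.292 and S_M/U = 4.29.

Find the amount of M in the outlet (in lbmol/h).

62.3 lbmol/h

Conversion of V: V consumed = 0.292 × 263.1 = 76.83 lbmol/h = 1ξ₁ + 1ξ₂.
Selectivity: 1ξ₁ / (1ξ₂) = 4.29 → ξ₁ = 4.29 ξ₂.
Substitute: (1·4.29 + 1) ξ₂ = 76.83 → ξ₂ = 14.52 lbmol/h, ξ₁ = 62.31 lbmol/h.
Outlet amounts (n = n₀ + Σ ν·ξ):
  V: 263.1 − 1(62.31) − 1(14.52) = 186.3
  Q: 423.9 − 3(62.31) − 2(14.52) = 207.9
  M: 0 + 1(62.31) = 62.31
  U: 0 + 1(14.52) = 14.52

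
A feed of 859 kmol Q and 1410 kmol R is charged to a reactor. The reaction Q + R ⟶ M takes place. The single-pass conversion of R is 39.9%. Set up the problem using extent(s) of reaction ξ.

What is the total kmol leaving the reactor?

1710 kmol

R reacted = 0.399 × 1410 = 562.6 kmol; ν_R = −1, so ξ = 562.6/1 = 562.6 kmol.
Outlet amounts (n = n₀ + ν ξ):
  Q: 859 − 1(562.6) = 296.4
  R: 1410 − 1(562.6) = 847.4
  M: 0 + 1(562.6) = 562.6
Total out = 296.4 + 847.4 + 562.6 = 1706 kmol.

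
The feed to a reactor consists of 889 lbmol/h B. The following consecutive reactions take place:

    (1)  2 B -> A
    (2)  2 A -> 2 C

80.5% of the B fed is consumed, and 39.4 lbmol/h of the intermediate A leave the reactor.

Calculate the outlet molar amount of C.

Conversion of B: B consumed = 2ξ₁ = 0.805 × 889 → ξ₁ = 357.8 lbmol/h.
A balance: n_A = 0 + 1ξ₁ − 2ξ₂ = 39.4 → ξ₂ = (1·357.8 − 39.4)/2 = 159.2 lbmol/h.
Outlet amounts (n = n₀ + Σ ν·ξ):
  B: 889 − 2(357.8) = 173.4
  A: 0 + 1(357.8) − 2(159.2) = 39.4
  C: 0 + 2(159.2) = 318.4

318 lbmol/h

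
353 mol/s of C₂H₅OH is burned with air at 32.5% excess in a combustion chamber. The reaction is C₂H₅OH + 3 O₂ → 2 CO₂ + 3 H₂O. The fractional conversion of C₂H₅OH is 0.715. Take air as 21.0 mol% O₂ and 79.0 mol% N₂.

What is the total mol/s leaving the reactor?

Stoichiometric O₂ = 3 × 353 = 1059 mol/s; O₂ fed = 1059 × 1.325 = 1403 mol/s.
N₂ fed = 1403 × 79/21 = 5279 mol/s.
Fuel reacted = 0.715 × 353 → ξ = 252.4 mol/s.
Outlet (n = n₀ + ν ξ):
  C₂H₅OH: 353 − 1(252.4) = 100.6
  O₂: 1403 − 3(252.4) = 646
  N₂: 5279 (inert)
  CO₂: 0 + 2(252.4) = 504.8
  H₂O: 0 + 3(252.4) = 757.2
Total out = 100.6 + 646 + 5279 + 504.8 + 757.2 = 7287 mol/s.

7290 mol/s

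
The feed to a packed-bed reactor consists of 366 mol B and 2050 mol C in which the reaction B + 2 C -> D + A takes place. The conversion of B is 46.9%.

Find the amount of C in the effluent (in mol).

B reacted = 0.469 × 366 = 171.7 mol; ν_B = −1, so ξ = 171.7/1 = 171.7 mol.
Outlet amounts (n = n₀ + ν ξ):
  B: 366 − 1(171.7) = 194.3
  C: 2050 − 2(171.7) = 1707
  D: 0 + 1(171.7) = 171.7
  A: 0 + 1(171.7) = 171.7

1710 mol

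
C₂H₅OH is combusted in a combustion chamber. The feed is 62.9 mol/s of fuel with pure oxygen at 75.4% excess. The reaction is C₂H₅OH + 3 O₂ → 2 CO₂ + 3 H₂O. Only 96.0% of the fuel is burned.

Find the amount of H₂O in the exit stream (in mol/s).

Stoichiometric O₂ = 3 × 62.9 = 188.7 mol/s; O₂ fed = 188.7 × 1.754 = 331 mol/s.
Fuel reacted = 0.96 × 62.9 → ξ = 60.38 mol/s.
Outlet (n = n₀ + ν ξ):
  C₂H₅OH: 62.9 − 1(60.38) = 2.516
  O₂: 331 − 3(60.38) = 149.8
  CO₂: 0 + 2(60.38) = 120.8
  H₂O: 0 + 3(60.38) = 181.2

181 mol/s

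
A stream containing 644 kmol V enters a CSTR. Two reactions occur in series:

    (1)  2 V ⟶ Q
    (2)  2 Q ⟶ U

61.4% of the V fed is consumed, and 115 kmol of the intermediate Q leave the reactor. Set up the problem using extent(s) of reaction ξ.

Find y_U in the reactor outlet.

0.102

Conversion of V: V consumed = 2ξ₁ = 0.614 × 644 → ξ₁ = 197.7 kmol.
Q balance: n_Q = 0 + 1ξ₁ − 2ξ₂ = 115 → ξ₂ = (1·197.7 − 115)/2 = 41.35 kmol.
Outlet amounts (n = n₀ + Σ ν·ξ):
  V: 644 − 2(197.7) = 248.6
  Q: 0 + 1(197.7) − 2(41.35) = 115
  U: 0 + 1(41.35) = 41.35
Total out = 404.9 kmol; y_U = 41.35 / 404.9 = 0.1021.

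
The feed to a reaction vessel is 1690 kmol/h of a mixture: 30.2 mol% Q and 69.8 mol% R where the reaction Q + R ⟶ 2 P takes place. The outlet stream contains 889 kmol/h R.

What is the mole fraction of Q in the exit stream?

For R: n = n₀ − 1ξ → 889 = 1180 − 1ξ, giving ξ = 290.6 kmol/h.
Outlet amounts (n = n₀ + ν ξ):
  Q: 510.4 − 1(290.6) = 219.8
  R: 1180 − 1(290.6) = 889
  P: 0 + 2(290.6) = 581.2
Total out = 1690 kmol/h; y_Q = 219.8 / 1690 = 0.13.

0.13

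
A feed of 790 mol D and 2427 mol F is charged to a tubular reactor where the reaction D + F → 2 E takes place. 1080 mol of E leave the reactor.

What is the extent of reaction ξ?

For E: n = n₀ + 2ξ → 1080 = 0 + 2ξ, giving ξ = 540 mol.
Outlet amounts (n = n₀ + ν ξ):
  D: 790 − 1(540) = 250
  F: 2427 − 1(540) = 1887
  E: 0 + 2(540) = 1080

ξ = 540 mol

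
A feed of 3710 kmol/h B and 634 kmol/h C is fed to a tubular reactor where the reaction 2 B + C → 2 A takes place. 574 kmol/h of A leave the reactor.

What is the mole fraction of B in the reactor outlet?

For A: n = n₀ + 2ξ → 574 = 0 + 2ξ, giving ξ = 287 kmol/h.
Outlet amounts (n = n₀ + ν ξ):
  B: 3710 − 2(287) = 3136
  C: 634 − 1(287) = 347
  A: 0 + 2(287) = 574
Total out = 4057 kmol/h; y_B = 3136 / 4057 = 0.773.

0.773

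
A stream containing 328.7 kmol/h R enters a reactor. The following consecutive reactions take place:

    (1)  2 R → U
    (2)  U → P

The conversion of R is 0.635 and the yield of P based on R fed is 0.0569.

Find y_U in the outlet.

Conversion of R: R consumed = 2ξ₁ = 0.635 × 328.7 → ξ₁ = 104.4 kmol/h.
Yield of P: 1ξ₂ / 328.7 = 0.0569 → ξ₂ = 18.7 kmol/h.
Outlet amounts (n = n₀ + Σ ν·ξ):
  R: 328.7 − 2(104.4) = 120
  U: 0 + 1(104.4) − 1(18.7) = 85.66
  P: 0 + 1(18.7) = 18.7
Total out = 224.3 kmol/h; y_U = 85.66 / 224.3 = 0.3818.

0.382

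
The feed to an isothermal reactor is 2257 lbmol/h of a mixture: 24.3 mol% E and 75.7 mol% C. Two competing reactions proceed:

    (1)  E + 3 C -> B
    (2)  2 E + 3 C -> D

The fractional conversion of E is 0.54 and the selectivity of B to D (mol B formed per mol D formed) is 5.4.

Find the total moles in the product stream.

Conversion of E: E consumed = 0.54 × 548.5 = 296.2 lbmol/h = 1ξ₁ + 2ξ₂.
Selectivity: 1ξ₁ / (1ξ₂) = 5.4 → ξ₁ = 5.4 ξ₂.
Substitute: (1·5.4 + 2) ξ₂ = 296.2 → ξ₂ = 40.02 lbmol/h, ξ₁ = 216.1 lbmol/h.
Outlet amounts (n = n₀ + Σ ν·ξ):
  E: 548.5 − 1(216.1) − 2(40.02) = 252.3
  C: 1709 − 3(216.1) − 3(40.02) = 940.1
  B: 0 + 1(216.1) = 216.1
  D: 0 + 1(40.02) = 40.02
Total out = 252.3 + 940.1 + 216.1 + 40.02 = 1449 lbmol/h.

1450 lbmol/h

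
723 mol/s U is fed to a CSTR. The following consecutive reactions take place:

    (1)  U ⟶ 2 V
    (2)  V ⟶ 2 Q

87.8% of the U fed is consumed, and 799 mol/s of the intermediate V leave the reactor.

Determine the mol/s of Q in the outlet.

Conversion of U: U consumed = 1ξ₁ = 0.878 × 723 → ξ₁ = 634.8 mol/s.
V balance: n_V = 0 + 2ξ₁ − 1ξ₂ = 799 → ξ₂ = (2·634.8 − 799)/1 = 470.6 mol/s.
Outlet amounts (n = n₀ + Σ ν·ξ):
  U: 723 − 1(634.8) = 88.21
  V: 0 + 2(634.8) − 1(470.6) = 799
  Q: 0 + 2(470.6) = 941.2

941 mol/s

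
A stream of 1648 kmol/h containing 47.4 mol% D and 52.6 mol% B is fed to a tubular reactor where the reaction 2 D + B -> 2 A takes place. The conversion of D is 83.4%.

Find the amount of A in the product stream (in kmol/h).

D reacted = 0.834 × 781.2 = 651.5 kmol/h; ν_D = −2, so ξ = 651.5/2 = 325.7 kmol/h.
Outlet amounts (n = n₀ + ν ξ):
  D: 781.2 − 2(325.7) = 129.7
  B: 866.8 − 1(325.7) = 541.1
  A: 0 + 2(325.7) = 651.5

651 kmol/h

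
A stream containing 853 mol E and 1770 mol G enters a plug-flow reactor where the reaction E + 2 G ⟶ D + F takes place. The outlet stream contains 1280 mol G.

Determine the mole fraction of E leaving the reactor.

0.256

For G: n = n₀ − 2ξ → 1280 = 1770 − 2ξ, giving ξ = 245 mol.
Outlet amounts (n = n₀ + ν ξ):
  E: 853 − 1(245) = 608
  G: 1770 − 2(245) = 1280
  D: 0 + 1(245) = 245
  F: 0 + 1(245) = 245
Total out = 2378 mol; y_E = 608 / 2378 = 0.2557.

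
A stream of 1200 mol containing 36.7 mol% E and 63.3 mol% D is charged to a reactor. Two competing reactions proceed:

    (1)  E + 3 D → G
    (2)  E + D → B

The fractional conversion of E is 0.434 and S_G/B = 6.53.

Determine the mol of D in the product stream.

Conversion of E: E consumed = 0.434 × 440.4 = 191.1 mol = 1ξ₁ + 1ξ₂.
Selectivity: 1ξ₁ / (1ξ₂) = 6.53 → ξ₁ = 6.53 ξ₂.
Substitute: (1·6.53 + 1) ξ₂ = 191.1 → ξ₂ = 25.38 mol, ξ₁ = 165.8 mol.
Outlet amounts (n = n₀ + Σ ν·ξ):
  E: 440.4 − 1(165.8) − 1(25.38) = 249.3
  D: 759.6 − 3(165.8) − 1(25.38) = 237
  G: 0 + 1(165.8) = 165.8
  B: 0 + 1(25.38) = 25.38

237 mol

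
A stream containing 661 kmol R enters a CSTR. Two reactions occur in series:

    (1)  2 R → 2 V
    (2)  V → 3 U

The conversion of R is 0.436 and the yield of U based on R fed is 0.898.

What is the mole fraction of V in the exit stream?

Conversion of R: R consumed = 2ξ₁ = 0.436 × 661 → ξ₁ = 144.1 kmol.
Yield of U: 3ξ₂ / 661 = 0.898 → ξ₂ = 197.9 kmol.
Outlet amounts (n = n₀ + Σ ν·ξ):
  R: 661 − 2(144.1) = 372.8
  V: 0 + 2(144.1) − 1(197.9) = 90.34
  U: 0 + 3(197.9) = 593.6
Total out = 1057 kmol; y_V = 90.34 / 1057 = 0.08549.

0.0855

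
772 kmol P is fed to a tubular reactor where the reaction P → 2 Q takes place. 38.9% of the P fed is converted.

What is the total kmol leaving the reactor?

P reacted = 0.389 × 772 = 300.3 kmol; ν_P = −1, so ξ = 300.3/1 = 300.3 kmol.
Outlet amounts (n = n₀ + ν ξ):
  P: 772 − 1(300.3) = 471.7
  Q: 0 + 2(300.3) = 600.6
Total out = 471.7 + 600.6 = 1072 kmol.

1070 kmol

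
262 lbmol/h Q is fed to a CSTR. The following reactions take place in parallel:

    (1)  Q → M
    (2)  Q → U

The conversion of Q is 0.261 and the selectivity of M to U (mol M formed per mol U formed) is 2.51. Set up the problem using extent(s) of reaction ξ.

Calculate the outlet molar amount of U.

19.5 lbmol/h

Conversion of Q: Q consumed = 0.261 × 262 = 68.38 lbmol/h = 1ξ₁ + 1ξ₂.
Selectivity: 1ξ₁ / (1ξ₂) = 2.51 → ξ₁ = 2.51 ξ₂.
Substitute: (1·2.51 + 1) ξ₂ = 68.38 → ξ₂ = 19.48 lbmol/h, ξ₁ = 48.9 lbmol/h.
Outlet amounts (n = n₀ + Σ ν·ξ):
  Q: 262 − 1(48.9) − 1(19.48) = 193.6
  M: 0 + 1(48.9) = 48.9
  U: 0 + 1(19.48) = 19.48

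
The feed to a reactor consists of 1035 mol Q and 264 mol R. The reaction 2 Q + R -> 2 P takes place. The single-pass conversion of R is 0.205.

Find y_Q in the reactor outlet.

0.744

R reacted = 0.205 × 264 = 54.12 mol; ν_R = −1, so ξ = 54.12/1 = 54.12 mol.
Outlet amounts (n = n₀ + ν ξ):
  Q: 1035 − 2(54.12) = 926.8
  R: 264 − 1(54.12) = 209.9
  P: 0 + 2(54.12) = 108.2
Total out = 1245 mol; y_Q = 926.8 / 1245 = 0.7445.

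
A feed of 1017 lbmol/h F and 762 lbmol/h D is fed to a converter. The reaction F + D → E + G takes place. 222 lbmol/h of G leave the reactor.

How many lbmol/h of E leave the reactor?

For G: n = n₀ + 1ξ → 222 = 0 + 1ξ, giving ξ = 222 lbmol/h.
Outlet amounts (n = n₀ + ν ξ):
  F: 1017 − 1(222) = 795
  D: 762 − 1(222) = 540
  E: 0 + 1(222) = 222
  G: 0 + 1(222) = 222

222 lbmol/h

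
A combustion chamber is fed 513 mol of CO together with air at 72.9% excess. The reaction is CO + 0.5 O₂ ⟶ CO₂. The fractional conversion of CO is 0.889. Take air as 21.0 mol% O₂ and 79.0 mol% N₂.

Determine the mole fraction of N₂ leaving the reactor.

0.696

Stoichiometric O₂ = 0.5 × 513 = 256.5 mol; O₂ fed = 256.5 × 1.729 = 443.5 mol.
N₂ fed = 443.5 × 79/21 = 1668 mol.
Fuel reacted = 0.889 × 513 → ξ = 456.1 mol.
Outlet (n = n₀ + ν ξ):
  CO: 513 − 1(456.1) = 56.94
  O₂: 443.5 − 0.5(456.1) = 215.5
  N₂: 1668 (inert)
  CO₂: 0 + 1(456.1) = 456.1
Total out = 2397 mol; y_N₂ = 1668 / 2397 = 0.6961.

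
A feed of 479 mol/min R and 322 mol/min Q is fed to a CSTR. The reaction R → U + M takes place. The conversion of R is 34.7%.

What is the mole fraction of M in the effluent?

0.172

R reacted = 0.347 × 479 = 166.2 mol/min; ν_R = −1, so ξ = 166.2/1 = 166.2 mol/min.
Outlet amounts (n = n₀ + ν ξ):
  R: 479 − 1(166.2) = 312.8
  U: 0 + 1(166.2) = 166.2
  M: 0 + 1(166.2) = 166.2
  Q: 322 (inert)
Total out = 967.2 mol/min; y_M = 166.2 / 967.2 = 0.1718.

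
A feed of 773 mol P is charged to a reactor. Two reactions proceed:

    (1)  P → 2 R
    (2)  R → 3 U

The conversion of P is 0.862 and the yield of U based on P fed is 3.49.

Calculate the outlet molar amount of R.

433 mol

Conversion of P: P consumed = 1ξ₁ = 0.862 × 773 → ξ₁ = 666.3 mol.
Yield of U: 3ξ₂ / 773 = 3.49 → ξ₂ = 899.3 mol.
Outlet amounts (n = n₀ + Σ ν·ξ):
  P: 773 − 1(666.3) = 106.7
  R: 0 + 2(666.3) − 1(899.3) = 433.4
  U: 0 + 3(899.3) = 2698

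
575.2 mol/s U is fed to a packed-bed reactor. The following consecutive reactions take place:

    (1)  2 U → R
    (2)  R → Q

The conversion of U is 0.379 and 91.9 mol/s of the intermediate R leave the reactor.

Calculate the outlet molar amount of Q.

17.1 mol/s

Conversion of U: U consumed = 2ξ₁ = 0.379 × 575.2 → ξ₁ = 109 mol/s.
R balance: n_R = 0 + 1ξ₁ − 1ξ₂ = 91.9 → ξ₂ = (1·109 − 91.9)/1 = 17.1 mol/s.
Outlet amounts (n = n₀ + Σ ν·ξ):
  U: 575.2 − 2(109) = 357.2
  R: 0 + 1(109) − 1(17.1) = 91.9
  Q: 0 + 1(17.1) = 17.1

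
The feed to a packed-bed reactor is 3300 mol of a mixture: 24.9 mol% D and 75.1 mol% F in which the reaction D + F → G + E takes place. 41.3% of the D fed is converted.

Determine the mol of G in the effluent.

339 mol

D reacted = 0.413 × 821.7 = 339.4 mol; ν_D = −1, so ξ = 339.4/1 = 339.4 mol.
Outlet amounts (n = n₀ + ν ξ):
  D: 821.7 − 1(339.4) = 482.3
  F: 2478 − 1(339.4) = 2139
  G: 0 + 1(339.4) = 339.4
  E: 0 + 1(339.4) = 339.4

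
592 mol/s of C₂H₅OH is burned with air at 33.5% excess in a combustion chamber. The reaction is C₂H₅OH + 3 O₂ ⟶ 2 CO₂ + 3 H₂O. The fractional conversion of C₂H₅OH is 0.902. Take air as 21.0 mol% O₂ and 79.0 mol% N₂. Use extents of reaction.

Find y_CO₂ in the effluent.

Stoichiometric O₂ = 3 × 592 = 1776 mol/s; O₂ fed = 1776 × 1.335 = 2371 mol/s.
N₂ fed = 2371 × 79/21 = 8919 mol/s.
Fuel reacted = 0.902 × 592 → ξ = 534 mol/s.
Outlet (n = n₀ + ν ξ):
  C₂H₅OH: 592 − 1(534) = 58.02
  O₂: 2371 − 3(534) = 769
  N₂: 8919 (inert)
  CO₂: 0 + 2(534) = 1068
  H₂O: 0 + 3(534) = 1602
Total out = 12420 mol/s; y_CO₂ = 1068 / 12420 = 0.08601.

0.086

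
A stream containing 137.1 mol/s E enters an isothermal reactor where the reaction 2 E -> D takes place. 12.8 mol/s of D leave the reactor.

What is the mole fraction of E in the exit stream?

0.897

For D: n = n₀ + 1ξ → 12.8 = 0 + 1ξ, giving ξ = 12.8 mol/s.
Outlet amounts (n = n₀ + ν ξ):
  E: 137.1 − 2(12.8) = 111.5
  D: 0 + 1(12.8) = 12.8
Total out = 124.3 mol/s; y_E = 111.5 / 124.3 = 0.897.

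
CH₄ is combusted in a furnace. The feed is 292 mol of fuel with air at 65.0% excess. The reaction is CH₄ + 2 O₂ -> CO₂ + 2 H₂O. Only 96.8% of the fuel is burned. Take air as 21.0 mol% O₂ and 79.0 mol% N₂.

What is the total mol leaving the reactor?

4880 mol

Stoichiometric O₂ = 2 × 292 = 584 mol; O₂ fed = 584 × 1.650 = 963.6 mol.
N₂ fed = 963.6 × 79/21 = 3625 mol.
Fuel reacted = 0.968 × 292 → ξ = 282.7 mol.
Outlet (n = n₀ + ν ξ):
  CH₄: 292 − 1(282.7) = 9.344
  O₂: 963.6 − 2(282.7) = 398.3
  N₂: 3625 (inert)
  CO₂: 0 + 1(282.7) = 282.7
  H₂O: 0 + 2(282.7) = 565.3
Total out = 9.344 + 398.3 + 3625 + 282.7 + 565.3 = 4881 mol.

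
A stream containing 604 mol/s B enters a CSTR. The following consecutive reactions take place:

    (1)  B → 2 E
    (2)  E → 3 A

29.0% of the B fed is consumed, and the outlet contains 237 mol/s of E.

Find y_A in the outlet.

Conversion of B: B consumed = 1ξ₁ = 0.29 × 604 → ξ₁ = 175.2 mol/s.
E balance: n_E = 0 + 2ξ₁ − 1ξ₂ = 237 → ξ₂ = (2·175.2 − 237)/1 = 113.3 mol/s.
Outlet amounts (n = n₀ + Σ ν·ξ):
  B: 604 − 1(175.2) = 428.8
  E: 0 + 2(175.2) − 1(113.3) = 237
  A: 0 + 3(113.3) = 340
Total out = 1006 mol/s; y_A = 340 / 1006 = 0.338.

0.338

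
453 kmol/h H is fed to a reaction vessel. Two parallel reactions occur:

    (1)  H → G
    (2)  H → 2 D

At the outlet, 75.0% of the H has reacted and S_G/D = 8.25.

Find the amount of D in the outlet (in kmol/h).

Conversion of H: H consumed = 0.75 × 453 = 339.8 kmol/h = 1ξ₁ + 1ξ₂.
Selectivity: 1ξ₁ / (2ξ₂) = 8.25 → ξ₁ = 16.5 ξ₂.
Substitute: (1·16.5 + 1) ξ₂ = 339.8 → ξ₂ = 19.41 kmol/h, ξ₁ = 320.3 kmol/h.
Outlet amounts (n = n₀ + Σ ν·ξ):
  H: 453 − 1(320.3) − 1(19.41) = 113.2
  G: 0 + 1(320.3) = 320.3
  D: 0 + 2(19.41) = 38.83

38.8 kmol/h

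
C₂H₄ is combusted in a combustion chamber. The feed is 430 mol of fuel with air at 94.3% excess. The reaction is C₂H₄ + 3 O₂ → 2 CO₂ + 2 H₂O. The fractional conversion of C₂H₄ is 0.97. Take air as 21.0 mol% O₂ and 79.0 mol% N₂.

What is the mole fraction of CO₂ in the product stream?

Stoichiometric O₂ = 3 × 430 = 1290 mol; O₂ fed = 1290 × 1.943 = 2506 mol.
N₂ fed = 2506 × 79/21 = 9429 mol.
Fuel reacted = 0.97 × 430 → ξ = 417.1 mol.
Outlet (n = n₀ + ν ξ):
  C₂H₄: 430 − 1(417.1) = 12.9
  O₂: 2506 − 3(417.1) = 1255
  N₂: 9429 (inert)
  CO₂: 0 + 2(417.1) = 834.2
  H₂O: 0 + 2(417.1) = 834.2
Total out = 12370 mol; y_CO₂ = 834.2 / 12370 = 0.06746.

0.0675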